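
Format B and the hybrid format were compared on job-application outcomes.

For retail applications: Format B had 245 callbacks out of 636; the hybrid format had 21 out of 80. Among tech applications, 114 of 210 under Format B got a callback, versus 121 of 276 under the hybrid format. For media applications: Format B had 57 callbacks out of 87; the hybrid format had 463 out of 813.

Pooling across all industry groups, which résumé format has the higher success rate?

Retail: Format B 245/636 = 38.5%, the hybrid format 21/80 = 26.2% → Format B
Tech: Format B 114/210 = 54.3%, the hybrid format 121/276 = 43.8% → Format B
Media: Format B 57/87 = 65.5%, the hybrid format 463/813 = 56.9% → Format B
Overall: Format B 416/933 = 44.6%, the hybrid format 605/1169 = 51.8% → the hybrid format
(Format B wins every industry group but the hybrid format wins overall — Format B's applications skew toward the low-rate retail group.)

the hybrid format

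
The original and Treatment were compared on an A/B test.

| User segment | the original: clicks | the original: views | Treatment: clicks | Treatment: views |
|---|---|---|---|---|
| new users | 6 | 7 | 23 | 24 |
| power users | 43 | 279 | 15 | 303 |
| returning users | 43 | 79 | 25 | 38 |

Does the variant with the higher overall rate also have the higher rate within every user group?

New users: the original 6/7 = 85.7%, Treatment 23/24 = 95.8% → Treatment
Power users: the original 43/279 = 15.4%, Treatment 15/303 = 5.0% → the original
Returning users: the original 43/79 = 54.4%, Treatment 25/38 = 65.8% → Treatment
Overall: the original 92/365 = 25.2%, Treatment 63/365 = 17.3% → the original
Neither sweeps: the original wins 1 of 3 groups, Treatment wins 2. The original wins overall but not every group — no Simpson reversal.

No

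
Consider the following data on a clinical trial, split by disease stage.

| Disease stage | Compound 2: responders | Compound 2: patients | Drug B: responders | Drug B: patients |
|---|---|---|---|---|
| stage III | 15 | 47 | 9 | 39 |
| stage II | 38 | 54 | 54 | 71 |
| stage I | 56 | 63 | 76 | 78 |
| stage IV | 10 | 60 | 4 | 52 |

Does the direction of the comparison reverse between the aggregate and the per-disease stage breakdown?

Stage III: Compound 2 15/47 = 31.9%, Drug B 9/39 = 23.1% → Compound 2
Stage II: Compound 2 38/54 = 70.4%, Drug B 54/71 = 76.1% → Drug B
Stage I: Compound 2 56/63 = 88.9%, Drug B 76/78 = 97.4% → Drug B
Stage IV: Compound 2 10/60 = 16.7%, Drug B 4/52 = 7.7% → Compound 2
Overall: Compound 2 119/224 = 53.1%, Drug B 143/240 = 59.6% → Drug B
Neither sweeps: Compound 2 wins 2 of 4 groups, Drug B wins 2. Drug B wins overall but not every group — no Simpson reversal.

No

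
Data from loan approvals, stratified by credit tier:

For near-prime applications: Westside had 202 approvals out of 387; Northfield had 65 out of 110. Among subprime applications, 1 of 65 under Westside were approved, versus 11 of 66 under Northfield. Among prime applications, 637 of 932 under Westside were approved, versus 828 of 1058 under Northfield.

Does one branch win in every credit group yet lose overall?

No

Near-prime: Westside 202/387 = 52.2%, Northfield 65/110 = 59.1% → Northfield
Subprime: Westside 1/65 = 1.5%, Northfield 11/66 = 16.7% → Northfield
Prime: Westside 637/932 = 68.3%, Northfield 828/1058 = 78.3% → Northfield
Overall: Westside 840/1384 = 60.7%, Northfield 904/1234 = 73.3% → Northfield
Northfield wins overall and in every credit group — no reversal.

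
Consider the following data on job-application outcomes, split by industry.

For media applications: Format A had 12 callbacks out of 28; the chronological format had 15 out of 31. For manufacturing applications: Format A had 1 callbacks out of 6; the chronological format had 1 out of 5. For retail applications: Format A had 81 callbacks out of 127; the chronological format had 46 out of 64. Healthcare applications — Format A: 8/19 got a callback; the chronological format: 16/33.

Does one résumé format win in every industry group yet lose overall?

No

Media: Format A 12/28 = 42.9%, the chronological format 15/31 = 48.4% → the chronological format
Manufacturing: Format A 1/6 = 16.7%, the chronological format 1/5 = 20.0% → the chronological format
Retail: Format A 81/127 = 63.8%, the chronological format 46/64 = 71.9% → the chronological format
Healthcare: Format A 8/19 = 42.1%, the chronological format 16/33 = 48.5% → the chronological format
Overall: Format A 102/180 = 56.7%, the chronological format 78/133 = 58.6% → the chronological format
The chronological format wins overall and in every industry group — no reversal.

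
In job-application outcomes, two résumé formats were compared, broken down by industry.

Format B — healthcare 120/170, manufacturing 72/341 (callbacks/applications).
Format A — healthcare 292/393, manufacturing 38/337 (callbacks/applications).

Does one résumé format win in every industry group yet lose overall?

Healthcare: Format B 120/170 = 70.6%, Format A 292/393 = 74.3% → Format A
Manufacturing: Format B 72/341 = 21.1%, Format A 38/337 = 11.3% → Format B
Overall: Format B 192/511 = 37.6%, Format A 330/730 = 45.2% → Format A
Neither sweeps: Format B wins 1 of 2 groups, Format A wins 1. Format A wins overall but not every group — no Simpson reversal.

No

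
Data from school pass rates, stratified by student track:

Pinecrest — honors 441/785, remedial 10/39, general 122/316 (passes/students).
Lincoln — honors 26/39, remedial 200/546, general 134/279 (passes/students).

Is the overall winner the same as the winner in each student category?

Honors: Pinecrest 441/785 = 56.2%, Lincoln 26/39 = 66.7% → Lincoln
Remedial: Pinecrest 10/39 = 25.6%, Lincoln 200/546 = 36.6% → Lincoln
General: Pinecrest 122/316 = 38.6%, Lincoln 134/279 = 48.0% → Lincoln
Overall: Pinecrest 573/1140 = 50.3%, Lincoln 360/864 = 41.7% → Pinecrest
Lincoln wins each student group but Pinecrest wins overall — the comparison reverses. Lincoln's students skew toward remedial, which has a lower base rate.

No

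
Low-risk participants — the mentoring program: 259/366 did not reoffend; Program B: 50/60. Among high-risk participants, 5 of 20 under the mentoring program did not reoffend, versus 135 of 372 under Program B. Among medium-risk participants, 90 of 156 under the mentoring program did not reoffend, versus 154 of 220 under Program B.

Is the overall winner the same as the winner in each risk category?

No

Low-risk: the mentoring program 259/366 = 70.8%, Program B 50/60 = 83.3% → Program B
High-risk: the mentoring program 5/20 = 25.0%, Program B 135/372 = 36.3% → Program B
Medium-risk: the mentoring program 90/156 = 57.7%, Program B 154/220 = 70.0% → Program B
Overall: the mentoring program 354/542 = 65.3%, Program B 339/652 = 52.0% → the mentoring program
Program B wins each risk group but the mentoring program wins overall — the comparison reverses. Program B's participants skew toward high-risk, which has a lower base rate.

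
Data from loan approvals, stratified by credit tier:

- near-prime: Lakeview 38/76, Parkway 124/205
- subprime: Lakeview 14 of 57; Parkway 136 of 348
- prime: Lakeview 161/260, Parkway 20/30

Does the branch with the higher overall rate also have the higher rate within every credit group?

No

Near-prime: Lakeview 38/76 = 50.0%, Parkway 124/205 = 60.5% → Parkway
Subprime: Lakeview 14/57 = 24.6%, Parkway 136/348 = 39.1% → Parkway
Prime: Lakeview 161/260 = 61.9%, Parkway 20/30 = 66.7% → Parkway
Overall: Lakeview 213/393 = 54.2%, Parkway 280/583 = 48.0% → Lakeview
Parkway wins each credit group but Lakeview wins overall — the comparison reverses. Parkway's applications skew toward subprime, which has a lower base rate.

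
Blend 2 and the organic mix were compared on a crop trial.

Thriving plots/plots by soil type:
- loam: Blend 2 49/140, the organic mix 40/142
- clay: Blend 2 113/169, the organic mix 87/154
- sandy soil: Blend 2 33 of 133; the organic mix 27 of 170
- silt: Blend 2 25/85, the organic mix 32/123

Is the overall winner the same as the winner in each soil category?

Loam: Blend 2 49/140 = 35.0%, the organic mix 40/142 = 28.2% → Blend 2
Clay: Blend 2 113/169 = 66.9%, the organic mix 87/154 = 56.5% → Blend 2
Sandy soil: Blend 2 33/133 = 24.8%, the organic mix 27/170 = 15.9% → Blend 2
Silt: Blend 2 25/85 = 29.4%, the organic mix 32/123 = 26.0% → Blend 2
Overall: Blend 2 220/527 = 41.7%, the organic mix 186/589 = 31.6% → Blend 2
Blend 2 wins overall and in every soil group — no reversal.

Yes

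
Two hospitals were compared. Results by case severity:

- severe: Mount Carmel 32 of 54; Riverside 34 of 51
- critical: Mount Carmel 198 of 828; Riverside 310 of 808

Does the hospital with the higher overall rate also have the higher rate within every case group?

Severe: Mount Carmel 32/54 = 59.3%, Riverside 34/51 = 66.7% → Riverside
Critical: Mount Carmel 198/828 = 23.9%, Riverside 310/808 = 38.4% → Riverside
Overall: Mount Carmel 230/882 = 26.1%, Riverside 344/859 = 40.0% → Riverside
Riverside wins overall and in every case group — no reversal.

Yes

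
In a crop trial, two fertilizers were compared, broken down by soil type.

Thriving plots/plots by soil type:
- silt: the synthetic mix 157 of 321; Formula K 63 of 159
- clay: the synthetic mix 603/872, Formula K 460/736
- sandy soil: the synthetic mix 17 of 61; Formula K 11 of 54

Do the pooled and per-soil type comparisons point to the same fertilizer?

Silt: the synthetic mix 157/321 = 48.9%, Formula K 63/159 = 39.6% → the synthetic mix
Clay: the synthetic mix 603/872 = 69.2%, Formula K 460/736 = 62.5% → the synthetic mix
Sandy soil: the synthetic mix 17/61 = 27.9%, Formula K 11/54 = 20.4% → the synthetic mix
Overall: the synthetic mix 777/1254 = 62.0%, Formula K 534/949 = 56.3% → the synthetic mix
The synthetic mix wins overall and in every soil group — no reversal.

Yes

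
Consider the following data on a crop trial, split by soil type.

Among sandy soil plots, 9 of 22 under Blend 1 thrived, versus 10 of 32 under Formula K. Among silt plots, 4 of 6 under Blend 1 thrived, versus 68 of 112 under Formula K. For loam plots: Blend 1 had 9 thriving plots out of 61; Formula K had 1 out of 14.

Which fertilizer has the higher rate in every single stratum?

Sandy soil: Blend 1 9/22 = 40.9%, Formula K 10/32 = 31.2% → Blend 1
Silt: Blend 1 4/6 = 66.7%, Formula K 68/112 = 60.7% → Blend 1
Loam: Blend 1 9/61 = 14.8%, Formula K 1/14 = 7.1% → Blend 1
Blend 1 has the higher rate in all 3 groups.

Blend 1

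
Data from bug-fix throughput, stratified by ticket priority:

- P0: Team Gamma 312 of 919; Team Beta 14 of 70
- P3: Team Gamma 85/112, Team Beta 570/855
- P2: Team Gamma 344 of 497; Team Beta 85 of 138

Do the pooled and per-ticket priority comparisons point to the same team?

P0: Team Gamma 312/919 = 33.9%, Team Beta 14/70 = 20.0% → Team Gamma
P3: Team Gamma 85/112 = 75.9%, Team Beta 570/855 = 66.7% → Team Gamma
P2: Team Gamma 344/497 = 69.2%, Team Beta 85/138 = 61.6% → Team Gamma
Overall: Team Gamma 741/1528 = 48.5%, Team Beta 669/1063 = 62.9% → Team Beta
Team Gamma wins each ticket group but Team Beta wins overall — the comparison reverses. Team Gamma's tickets skew toward P0, which has a lower base rate.

No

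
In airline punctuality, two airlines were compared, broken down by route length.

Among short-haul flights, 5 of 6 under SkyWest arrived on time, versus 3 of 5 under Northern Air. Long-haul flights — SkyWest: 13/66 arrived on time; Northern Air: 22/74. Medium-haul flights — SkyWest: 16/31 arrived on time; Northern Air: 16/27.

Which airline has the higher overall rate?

Northern Air

Short-haul: SkyWest 5/6 = 83.3%, Northern Air 3/5 = 60.0% → SkyWest
Long-haul: SkyWest 13/66 = 19.7%, Northern Air 22/74 = 29.7% → Northern Air
Medium-haul: SkyWest 16/31 = 51.6%, Northern Air 16/27 = 59.3% → Northern Air
Overall: SkyWest 34/103 = 33.0%, Northern Air 41/106 = 38.7% → Northern Air
(Neither sweeps every route group, but Northern Air has the higher pooled rate.)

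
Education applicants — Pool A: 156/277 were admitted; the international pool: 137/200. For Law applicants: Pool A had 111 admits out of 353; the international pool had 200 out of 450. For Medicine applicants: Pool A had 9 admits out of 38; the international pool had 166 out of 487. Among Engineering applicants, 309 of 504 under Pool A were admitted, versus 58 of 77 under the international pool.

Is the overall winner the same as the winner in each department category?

Education: Pool A 156/277 = 56.3%, the international pool 137/200 = 68.5% → the international pool
Law: Pool A 111/353 = 31.4%, the international pool 200/450 = 44.4% → the international pool
Medicine: Pool A 9/38 = 23.7%, the international pool 166/487 = 34.1% → the international pool
Engineering: Pool A 309/504 = 61.3%, the international pool 58/77 = 75.3% → the international pool
Overall: Pool A 585/1172 = 49.9%, the international pool 561/1214 = 46.2% → Pool A
The international pool wins each department group but Pool A wins overall — the comparison reverses. The international pool's applicants skew toward Medicine, which has a lower base rate.

No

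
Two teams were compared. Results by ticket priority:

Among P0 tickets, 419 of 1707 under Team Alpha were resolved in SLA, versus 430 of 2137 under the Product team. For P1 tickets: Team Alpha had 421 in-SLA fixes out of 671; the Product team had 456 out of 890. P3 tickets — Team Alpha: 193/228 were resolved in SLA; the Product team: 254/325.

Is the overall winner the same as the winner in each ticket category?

P0: Team Alpha 419/1707 = 24.5%, the Product team 430/2137 = 20.1% → Team Alpha
P1: Team Alpha 421/671 = 62.7%, the Product team 456/890 = 51.2% → Team Alpha
P3: Team Alpha 193/228 = 84.6%, the Product team 254/325 = 78.2% → Team Alpha
Overall: Team Alpha 1033/2606 = 39.6%, the Product team 1140/3352 = 34.0% → Team Alpha
Team Alpha wins overall and in every ticket group — no reversal.

Yes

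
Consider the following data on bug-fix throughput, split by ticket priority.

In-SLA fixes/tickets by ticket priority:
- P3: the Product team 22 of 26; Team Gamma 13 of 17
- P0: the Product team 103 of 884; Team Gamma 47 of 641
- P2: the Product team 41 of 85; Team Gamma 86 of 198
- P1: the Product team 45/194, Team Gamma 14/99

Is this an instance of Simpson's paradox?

No

P3: the Product team 22/26 = 84.6%, Team Gamma 13/17 = 76.5% → the Product team
P0: the Product team 103/884 = 11.7%, Team Gamma 47/641 = 7.3% → the Product team
P2: the Product team 41/85 = 48.2%, Team Gamma 86/198 = 43.4% → the Product team
P1: the Product team 45/194 = 23.2%, Team Gamma 14/99 = 14.1% → the Product team
Overall: the Product team 211/1189 = 17.7%, Team Gamma 160/955 = 16.8% → the Product team
The Product team wins overall and in every ticket group — no reversal.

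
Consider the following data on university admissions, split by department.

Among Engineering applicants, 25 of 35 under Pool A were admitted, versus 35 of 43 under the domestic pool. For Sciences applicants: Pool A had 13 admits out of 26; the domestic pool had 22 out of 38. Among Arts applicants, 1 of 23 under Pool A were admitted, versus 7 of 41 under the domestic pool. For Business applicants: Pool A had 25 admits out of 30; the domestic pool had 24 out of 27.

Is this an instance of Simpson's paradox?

Engineering: Pool A 25/35 = 71.4%, the domestic pool 35/43 = 81.4% → the domestic pool
Sciences: Pool A 13/26 = 50.0%, the domestic pool 22/38 = 57.9% → the domestic pool
Arts: Pool A 1/23 = 4.3%, the domestic pool 7/41 = 17.1% → the domestic pool
Business: Pool A 25/30 = 83.3%, the domestic pool 24/27 = 88.9% → the domestic pool
Overall: Pool A 64/114 = 56.1%, the domestic pool 88/149 = 59.1% → the domestic pool
The domestic pool wins overall and in every department group — no reversal.

No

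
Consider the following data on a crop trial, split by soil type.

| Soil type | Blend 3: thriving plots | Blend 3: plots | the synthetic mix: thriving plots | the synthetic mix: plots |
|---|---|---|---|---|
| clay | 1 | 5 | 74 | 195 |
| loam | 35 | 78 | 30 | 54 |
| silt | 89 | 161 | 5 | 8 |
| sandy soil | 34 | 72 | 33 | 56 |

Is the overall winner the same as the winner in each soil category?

Clay: Blend 3 1/5 = 20.0%, the synthetic mix 74/195 = 37.9% → the synthetic mix
Loam: Blend 3 35/78 = 44.9%, the synthetic mix 30/54 = 55.6% → the synthetic mix
Silt: Blend 3 89/161 = 55.3%, the synthetic mix 5/8 = 62.5% → the synthetic mix
Sandy soil: Blend 3 34/72 = 47.2%, the synthetic mix 33/56 = 58.9% → the synthetic mix
Overall: Blend 3 159/316 = 50.3%, the synthetic mix 142/313 = 45.4% → Blend 3
The synthetic mix wins each soil group but Blend 3 wins overall — the comparison reverses. The synthetic mix's plots skew toward clay, which has a lower base rate.

No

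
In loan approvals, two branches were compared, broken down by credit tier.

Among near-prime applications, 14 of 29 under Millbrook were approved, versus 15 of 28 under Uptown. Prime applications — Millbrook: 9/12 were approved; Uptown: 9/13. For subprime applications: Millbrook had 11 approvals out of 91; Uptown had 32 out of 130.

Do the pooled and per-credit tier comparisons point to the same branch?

Near-prime: Millbrook 14/29 = 48.3%, Uptown 15/28 = 53.6% → Uptown
Prime: Millbrook 9/12 = 75.0%, Uptown 9/13 = 69.2% → Millbrook
Subprime: Millbrook 11/91 = 12.1%, Uptown 32/130 = 24.6% → Uptown
Overall: Millbrook 34/132 = 25.8%, Uptown 56/171 = 32.7% → Uptown
Neither sweeps: Millbrook wins 1 of 3 groups, Uptown wins 2. Uptown wins overall but not every group — no Simpson reversal.

No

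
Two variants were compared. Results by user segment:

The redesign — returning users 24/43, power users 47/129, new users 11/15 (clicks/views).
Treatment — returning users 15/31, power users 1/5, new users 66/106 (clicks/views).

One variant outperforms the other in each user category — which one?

Returning users: the redesign 24/43 = 55.8%, Treatment 15/31 = 48.4% → the redesign
Power users: the redesign 47/129 = 36.4%, Treatment 1/5 = 20.0% → the redesign
New users: the redesign 11/15 = 73.3%, Treatment 66/106 = 62.3% → the redesign
The redesign has the higher rate in all 3 groups.

the redesign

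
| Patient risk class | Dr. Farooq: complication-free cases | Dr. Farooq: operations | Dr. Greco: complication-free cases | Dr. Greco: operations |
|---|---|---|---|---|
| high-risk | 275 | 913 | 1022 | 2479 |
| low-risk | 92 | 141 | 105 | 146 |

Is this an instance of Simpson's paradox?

No

High-risk: Dr. Farooq 275/913 = 30.1%, Dr. Greco 1022/2479 = 41.2% → Dr. Greco
Low-risk: Dr. Farooq 92/141 = 65.2%, Dr. Greco 105/146 = 71.9% → Dr. Greco
Overall: Dr. Farooq 367/1054 = 34.8%, Dr. Greco 1127/2625 = 42.9% → Dr. Greco
Dr. Greco wins overall and in every patient risk group — no reversal.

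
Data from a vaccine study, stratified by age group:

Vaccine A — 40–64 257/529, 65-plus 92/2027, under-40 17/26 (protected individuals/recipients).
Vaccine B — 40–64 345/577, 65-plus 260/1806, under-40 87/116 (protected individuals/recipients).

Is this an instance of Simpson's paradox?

No

40–64: Vaccine A 257/529 = 48.6%, Vaccine B 345/577 = 59.8% → Vaccine B
65-plus: Vaccine A 92/2027 = 4.5%, Vaccine B 260/1806 = 14.4% → Vaccine B
Under-40: Vaccine A 17/26 = 65.4%, Vaccine B 87/116 = 75.0% → Vaccine B
Overall: Vaccine A 366/2582 = 14.2%, Vaccine B 692/2499 = 27.7% → Vaccine B
Vaccine B wins overall and in every age group — no reversal.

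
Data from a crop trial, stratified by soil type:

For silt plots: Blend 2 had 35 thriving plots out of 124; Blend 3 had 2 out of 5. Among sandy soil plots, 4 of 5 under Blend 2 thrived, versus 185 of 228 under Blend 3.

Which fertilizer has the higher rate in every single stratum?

Silt: Blend 2 35/124 = 28.2%, Blend 3 2/5 = 40.0% → Blend 3
Sandy soil: Blend 2 4/5 = 80.0%, Blend 3 185/228 = 81.1% → Blend 3
Blend 3 has the higher rate in both groups.

Blend 3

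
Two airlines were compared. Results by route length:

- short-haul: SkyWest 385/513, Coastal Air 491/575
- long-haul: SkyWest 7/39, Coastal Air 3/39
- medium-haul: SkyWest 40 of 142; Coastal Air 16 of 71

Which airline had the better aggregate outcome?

Coastal Air

Short-haul: SkyWest 385/513 = 75.0%, Coastal Air 491/575 = 85.4% → Coastal Air
Long-haul: SkyWest 7/39 = 17.9%, Coastal Air 3/39 = 7.7% → SkyWest
Medium-haul: SkyWest 40/142 = 28.2%, Coastal Air 16/71 = 22.5% → SkyWest
Overall: SkyWest 432/694 = 62.2%, Coastal Air 510/685 = 74.5% → Coastal Air
(Neither sweeps every route group, but Coastal Air has the higher pooled rate.)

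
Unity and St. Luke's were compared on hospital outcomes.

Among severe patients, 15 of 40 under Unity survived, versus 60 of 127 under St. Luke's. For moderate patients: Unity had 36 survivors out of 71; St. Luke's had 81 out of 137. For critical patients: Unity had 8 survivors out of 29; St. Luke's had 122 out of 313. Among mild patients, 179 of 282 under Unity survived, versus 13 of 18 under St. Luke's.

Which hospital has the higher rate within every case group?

St. Luke's

Severe: Unity 15/40 = 37.5%, St. Luke's 60/127 = 47.2% → St. Luke's
Moderate: Unity 36/71 = 50.7%, St. Luke's 81/137 = 59.1% → St. Luke's
Critical: Unity 8/29 = 27.6%, St. Luke's 122/313 = 39.0% → St. Luke's
Mild: Unity 179/282 = 63.5%, St. Luke's 13/18 = 72.2% → St. Luke's
St. Luke's has the higher rate in all 4 groups.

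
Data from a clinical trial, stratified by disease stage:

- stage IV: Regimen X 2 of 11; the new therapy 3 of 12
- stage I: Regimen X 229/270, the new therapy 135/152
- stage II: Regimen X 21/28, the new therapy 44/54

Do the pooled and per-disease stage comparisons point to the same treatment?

Yes

Stage IV: Regimen X 2/11 = 18.2%, the new therapy 3/12 = 25.0% → the new therapy
Stage I: Regimen X 229/270 = 84.8%, the new therapy 135/152 = 88.8% → the new therapy
Stage II: Regimen X 21/28 = 75.0%, the new therapy 44/54 = 81.5% → the new therapy
Overall: Regimen X 252/309 = 81.6%, the new therapy 182/218 = 83.5% → the new therapy
The new therapy wins overall and in every disease group — no reversal.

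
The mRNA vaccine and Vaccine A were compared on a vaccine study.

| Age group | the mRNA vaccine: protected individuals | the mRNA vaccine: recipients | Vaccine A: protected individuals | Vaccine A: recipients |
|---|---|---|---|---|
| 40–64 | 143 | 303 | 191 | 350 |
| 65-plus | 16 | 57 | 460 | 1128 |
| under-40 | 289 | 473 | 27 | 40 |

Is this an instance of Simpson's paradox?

Yes

40–64: the mRNA vaccine 143/303 = 47.2%, Vaccine A 191/350 = 54.6% → Vaccine A
65-plus: the mRNA vaccine 16/57 = 28.1%, Vaccine A 460/1128 = 40.8% → Vaccine A
Under-40: the mRNA vaccine 289/473 = 61.1%, Vaccine A 27/40 = 67.5% → Vaccine A
Overall: the mRNA vaccine 448/833 = 53.8%, Vaccine A 678/1518 = 44.7% → the mRNA vaccine
Vaccine A wins each age group but the mRNA vaccine wins overall — the comparison reverses. Vaccine A's recipients skew toward 65-plus, which has a lower base rate.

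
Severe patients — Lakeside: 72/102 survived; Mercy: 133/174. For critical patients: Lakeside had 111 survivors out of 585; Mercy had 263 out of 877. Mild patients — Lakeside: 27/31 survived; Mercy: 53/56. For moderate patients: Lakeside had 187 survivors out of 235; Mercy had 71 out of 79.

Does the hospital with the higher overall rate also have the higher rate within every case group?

Severe: Lakeside 72/102 = 70.6%, Mercy 133/174 = 76.4% → Mercy
Critical: Lakeside 111/585 = 19.0%, Mercy 263/877 = 30.0% → Mercy
Mild: Lakeside 27/31 = 87.1%, Mercy 53/56 = 94.6% → Mercy
Moderate: Lakeside 187/235 = 79.6%, Mercy 71/79 = 89.9% → Mercy
Overall: Lakeside 397/953 = 41.7%, Mercy 520/1186 = 43.8% → Mercy
Mercy wins overall and in every case group — no reversal.

Yes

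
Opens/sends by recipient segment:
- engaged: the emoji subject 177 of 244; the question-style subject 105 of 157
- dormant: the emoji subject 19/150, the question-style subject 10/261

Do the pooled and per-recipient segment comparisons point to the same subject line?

Yes

Engaged: the emoji subject 177/244 = 72.5%, the question-style subject 105/157 = 66.9% → the emoji subject
Dormant: the emoji subject 19/150 = 12.7%, the question-style subject 10/261 = 3.8% → the emoji subject
Overall: the emoji subject 196/394 = 49.7%, the question-style subject 115/418 = 27.5% → the emoji subject
The emoji subject wins overall and in every recipient group — no reversal.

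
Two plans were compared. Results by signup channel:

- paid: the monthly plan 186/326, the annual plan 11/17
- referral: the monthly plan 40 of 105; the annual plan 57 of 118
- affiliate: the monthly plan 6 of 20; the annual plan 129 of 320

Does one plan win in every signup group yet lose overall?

Paid: the monthly plan 186/326 = 57.1%, the annual plan 11/17 = 64.7% → the annual plan
Referral: the monthly plan 40/105 = 38.1%, the annual plan 57/118 = 48.3% → the annual plan
Affiliate: the monthly plan 6/20 = 30.0%, the annual plan 129/320 = 40.3% → the annual plan
Overall: the monthly plan 232/451 = 51.4%, the annual plan 197/455 = 43.3% → the monthly plan
The annual plan wins each signup group but the monthly plan wins overall — the comparison reverses. The annual plan's customers skew toward affiliate, which has a lower base rate.

Yes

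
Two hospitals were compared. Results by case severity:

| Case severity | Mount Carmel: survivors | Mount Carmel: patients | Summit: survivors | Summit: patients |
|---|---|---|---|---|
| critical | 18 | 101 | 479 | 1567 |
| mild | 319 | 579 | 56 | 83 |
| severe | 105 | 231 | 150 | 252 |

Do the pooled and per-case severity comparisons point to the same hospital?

No

Critical: Mount Carmel 18/101 = 17.8%, Summit 479/1567 = 30.6% → Summit
Mild: Mount Carmel 319/579 = 55.1%, Summit 56/83 = 67.5% → Summit
Severe: Mount Carmel 105/231 = 45.5%, Summit 150/252 = 59.5% → Summit
Overall: Mount Carmel 442/911 = 48.5%, Summit 685/1902 = 36.0% → Mount Carmel
Summit wins each case group but Mount Carmel wins overall — the comparison reverses. Summit's patients skew toward critical, which has a lower base rate.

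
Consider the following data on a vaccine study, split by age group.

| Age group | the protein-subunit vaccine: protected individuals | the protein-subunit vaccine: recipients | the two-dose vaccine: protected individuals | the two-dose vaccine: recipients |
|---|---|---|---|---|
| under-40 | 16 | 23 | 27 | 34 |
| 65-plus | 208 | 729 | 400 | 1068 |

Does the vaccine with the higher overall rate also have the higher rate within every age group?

Yes

Under-40: the protein-subunit vaccine 16/23 = 69.6%, the two-dose vaccine 27/34 = 79.4% → the two-dose vaccine
65-plus: the protein-subunit vaccine 208/729 = 28.5%, the two-dose vaccine 400/1068 = 37.5% → the two-dose vaccine
Overall: the protein-subunit vaccine 224/752 = 29.8%, the two-dose vaccine 427/1102 = 38.7% → the two-dose vaccine
The two-dose vaccine wins overall and in every age group — no reversal.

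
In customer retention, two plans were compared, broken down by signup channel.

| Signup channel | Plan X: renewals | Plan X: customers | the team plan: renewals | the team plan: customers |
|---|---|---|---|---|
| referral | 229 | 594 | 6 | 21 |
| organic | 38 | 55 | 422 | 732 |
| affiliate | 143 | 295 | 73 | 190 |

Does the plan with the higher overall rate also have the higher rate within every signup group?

Referral: Plan X 229/594 = 38.6%, the team plan 6/21 = 28.6% → Plan X
Organic: Plan X 38/55 = 69.1%, the team plan 422/732 = 57.7% → Plan X
Affiliate: Plan X 143/295 = 48.5%, the team plan 73/190 = 38.4% → Plan X
Overall: Plan X 410/944 = 43.4%, the team plan 501/943 = 53.1% → the team plan
Plan X wins each signup group but the team plan wins overall — the comparison reverses. Plan X's customers skew toward referral, which has a lower base rate.

No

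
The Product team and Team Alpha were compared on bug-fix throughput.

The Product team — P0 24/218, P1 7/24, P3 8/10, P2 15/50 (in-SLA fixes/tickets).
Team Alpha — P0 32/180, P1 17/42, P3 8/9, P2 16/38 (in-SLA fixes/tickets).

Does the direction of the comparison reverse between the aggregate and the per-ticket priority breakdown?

P0: the Product team 24/218 = 11.0%, Team Alpha 32/180 = 17.8% → Team Alpha
P1: the Product team 7/24 = 29.2%, Team Alpha 17/42 = 40.5% → Team Alpha
P3: the Product team 8/10 = 80.0%, Team Alpha 8/9 = 88.9% → Team Alpha
P2: the Product team 15/50 = 30.0%, Team Alpha 16/38 = 42.1% → Team Alpha
Overall: the Product team 54/302 = 17.9%, Team Alpha 73/269 = 27.1% → Team Alpha
Team Alpha wins overall and in every ticket group — no reversal.

No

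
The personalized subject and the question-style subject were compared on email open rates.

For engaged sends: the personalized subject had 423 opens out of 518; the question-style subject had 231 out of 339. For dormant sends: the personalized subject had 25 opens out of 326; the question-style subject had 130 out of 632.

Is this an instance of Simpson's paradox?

No

Engaged: the personalized subject 423/518 = 81.7%, the question-style subject 231/339 = 68.1% → the personalized subject
Dormant: the personalized subject 25/326 = 7.7%, the question-style subject 130/632 = 20.6% → the question-style subject
Overall: the personalized subject 448/844 = 53.1%, the question-style subject 361/971 = 37.2% → the personalized subject
Neither sweeps: the personalized subject wins 1 of 2 groups, the question-style subject wins 1. The personalized subject wins overall but not every group — no Simpson reversal.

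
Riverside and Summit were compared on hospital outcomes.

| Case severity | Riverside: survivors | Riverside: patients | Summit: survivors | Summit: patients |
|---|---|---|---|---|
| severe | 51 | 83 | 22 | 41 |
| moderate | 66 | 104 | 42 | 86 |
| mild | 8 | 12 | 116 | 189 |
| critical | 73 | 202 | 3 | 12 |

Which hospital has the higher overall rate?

Summit

Severe: Riverside 51/83 = 61.4%, Summit 22/41 = 53.7% → Riverside
Moderate: Riverside 66/104 = 63.5%, Summit 42/86 = 48.8% → Riverside
Mild: Riverside 8/12 = 66.7%, Summit 116/189 = 61.4% → Riverside
Critical: Riverside 73/202 = 36.1%, Summit 3/12 = 25.0% → Riverside
Overall: Riverside 198/401 = 49.4%, Summit 183/328 = 55.8% → Summit
(Riverside wins every case group but Summit wins overall — Riverside's patients skew toward the low-rate critical group.)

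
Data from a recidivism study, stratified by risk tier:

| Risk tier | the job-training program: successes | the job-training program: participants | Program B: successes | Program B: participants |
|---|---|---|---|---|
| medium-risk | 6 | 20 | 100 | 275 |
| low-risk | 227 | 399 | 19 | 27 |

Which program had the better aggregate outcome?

Medium-risk: the job-training program 6/20 = 30.0%, Program B 100/275 = 36.4% → Program B
Low-risk: the job-training program 227/399 = 56.9%, Program B 19/27 = 70.4% → Program B
Overall: the job-training program 233/419 = 55.6%, Program B 119/302 = 39.4% → the job-training program
(Program B wins every risk group but the job-training program wins overall — Program B's participants skew toward the low-rate medium-risk group.)

the job-training program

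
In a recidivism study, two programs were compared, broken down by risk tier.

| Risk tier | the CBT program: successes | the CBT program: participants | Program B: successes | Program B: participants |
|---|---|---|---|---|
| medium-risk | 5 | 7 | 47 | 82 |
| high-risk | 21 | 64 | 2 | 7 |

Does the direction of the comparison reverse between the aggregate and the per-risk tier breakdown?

Yes

Medium-risk: the CBT program 5/7 = 71.4%, Program B 47/82 = 57.3% → the CBT program
High-risk: the CBT program 21/64 = 32.8%, Program B 2/7 = 28.6% → the CBT program
Overall: the CBT program 26/71 = 36.6%, Program B 49/89 = 55.1% → Program B
The CBT program wins each risk group but Program B wins overall — the comparison reverses. The CBT program's participants skew toward high-risk, which has a lower base rate.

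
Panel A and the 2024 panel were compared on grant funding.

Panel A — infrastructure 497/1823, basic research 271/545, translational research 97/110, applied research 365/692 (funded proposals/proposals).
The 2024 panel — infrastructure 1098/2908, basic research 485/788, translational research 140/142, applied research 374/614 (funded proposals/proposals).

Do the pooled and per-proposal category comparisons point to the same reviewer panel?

Yes

Infrastructure: Panel A 497/1823 = 27.3%, the 2024 panel 1098/2908 = 37.8% → the 2024 panel
Basic research: Panel A 271/545 = 49.7%, the 2024 panel 485/788 = 61.5% → the 2024 panel
Translational research: Panel A 97/110 = 88.2%, the 2024 panel 140/142 = 98.6% → the 2024 panel
Applied research: Panel A 365/692 = 52.7%, the 2024 panel 374/614 = 60.9% → the 2024 panel
Overall: Panel A 1230/3170 = 38.8%, the 2024 panel 2097/4452 = 47.1% → the 2024 panel
The 2024 panel wins overall and in every proposal group — no reversal.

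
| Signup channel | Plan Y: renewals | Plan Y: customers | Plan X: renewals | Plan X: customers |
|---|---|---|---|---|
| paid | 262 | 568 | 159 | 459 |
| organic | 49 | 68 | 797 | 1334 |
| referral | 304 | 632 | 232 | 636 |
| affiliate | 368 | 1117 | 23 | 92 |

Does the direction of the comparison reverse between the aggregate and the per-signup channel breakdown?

Yes

Paid: Plan Y 262/568 = 46.1%, Plan X 159/459 = 34.6% → Plan Y
Organic: Plan Y 49/68 = 72.1%, Plan X 797/1334 = 59.7% → Plan Y
Referral: Plan Y 304/632 = 48.1%, Plan X 232/636 = 36.5% → Plan Y
Affiliate: Plan Y 368/1117 = 32.9%, Plan X 23/92 = 25.0% → Plan Y
Overall: Plan Y 983/2385 = 41.2%, Plan X 1211/2521 = 48.0% → Plan X
Plan Y wins each signup group but Plan X wins overall — the comparison reverses. Plan Y's customers skew toward affiliate, which has a lower base rate.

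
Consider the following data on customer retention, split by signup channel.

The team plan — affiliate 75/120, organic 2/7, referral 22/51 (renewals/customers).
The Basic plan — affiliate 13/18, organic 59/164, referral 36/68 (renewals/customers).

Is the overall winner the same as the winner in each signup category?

No

Affiliate: the team plan 75/120 = 62.5%, the Basic plan 13/18 = 72.2% → the Basic plan
Organic: the team plan 2/7 = 28.6%, the Basic plan 59/164 = 36.0% → the Basic plan
Referral: the team plan 22/51 = 43.1%, the Basic plan 36/68 = 52.9% → the Basic plan
Overall: the team plan 99/178 = 55.6%, the Basic plan 108/250 = 43.2% → the team plan
The Basic plan wins each signup group but the team plan wins overall — the comparison reverses. The Basic plan's customers skew toward organic, which has a lower base rate.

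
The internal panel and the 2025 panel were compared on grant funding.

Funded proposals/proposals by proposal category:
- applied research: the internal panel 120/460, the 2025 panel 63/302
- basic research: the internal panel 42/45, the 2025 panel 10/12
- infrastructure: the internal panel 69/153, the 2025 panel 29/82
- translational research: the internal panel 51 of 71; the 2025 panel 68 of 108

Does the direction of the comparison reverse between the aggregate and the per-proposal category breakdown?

No

Applied research: the internal panel 120/460 = 26.1%, the 2025 panel 63/302 = 20.9% → the internal panel
Basic research: the internal panel 42/45 = 93.3%, the 2025 panel 10/12 = 83.3% → the internal panel
Infrastructure: the internal panel 69/153 = 45.1%, the 2025 panel 29/82 = 35.4% → the internal panel
Translational research: the internal panel 51/71 = 71.8%, the 2025 panel 68/108 = 63.0% → the internal panel
Overall: the internal panel 282/729 = 38.7%, the 2025 panel 170/504 = 33.7% → the internal panel
The internal panel wins overall and in every proposal group — no reversal.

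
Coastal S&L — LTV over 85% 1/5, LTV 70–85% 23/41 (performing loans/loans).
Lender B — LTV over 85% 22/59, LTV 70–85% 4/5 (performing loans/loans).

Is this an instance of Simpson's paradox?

Yes

LTV over 85%: Coastal S&L 1/5 = 20.0%, Lender B 22/59 = 37.3% → Lender B
LTV 70–85%: Coastal S&L 23/41 = 56.1%, Lender B 4/5 = 80.0% → Lender B
Overall: Coastal S&L 24/46 = 52.2%, Lender B 26/64 = 40.6% → Coastal S&L
Lender B wins each loan-to-value group but Coastal S&L wins overall — the comparison reverses. Lender B's loans skew toward LTV over 85%, which has a lower base rate.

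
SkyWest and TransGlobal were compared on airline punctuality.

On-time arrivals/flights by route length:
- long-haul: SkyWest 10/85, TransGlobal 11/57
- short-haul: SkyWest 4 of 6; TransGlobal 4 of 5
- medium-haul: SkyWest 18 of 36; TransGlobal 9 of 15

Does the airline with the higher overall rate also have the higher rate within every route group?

Long-haul: SkyWest 10/85 = 11.8%, TransGlobal 11/57 = 19.3% → TransGlobal
Short-haul: SkyWest 4/6 = 66.7%, TransGlobal 4/5 = 80.0% → TransGlobal
Medium-haul: SkyWest 18/36 = 50.0%, TransGlobal 9/15 = 60.0% → TransGlobal
Overall: SkyWest 32/127 = 25.2%, TransGlobal 24/77 = 31.2% → TransGlobal
TransGlobal wins overall and in every route group — no reversal.

Yes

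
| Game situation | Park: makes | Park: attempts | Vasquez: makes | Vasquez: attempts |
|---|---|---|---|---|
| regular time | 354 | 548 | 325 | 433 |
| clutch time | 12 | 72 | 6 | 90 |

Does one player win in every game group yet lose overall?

Regular time: Park 354/548 = 64.6%, Vasquez 325/433 = 75.1% → Vasquez
Clutch time: Park 12/72 = 16.7%, Vasquez 6/90 = 6.7% → Park
Overall: Park 366/620 = 59.0%, Vasquez 331/523 = 63.3% → Vasquez
Neither sweeps: Park wins 1 of 2 groups, Vasquez wins 1. Vasquez wins overall but not every group — no Simpson reversal.

No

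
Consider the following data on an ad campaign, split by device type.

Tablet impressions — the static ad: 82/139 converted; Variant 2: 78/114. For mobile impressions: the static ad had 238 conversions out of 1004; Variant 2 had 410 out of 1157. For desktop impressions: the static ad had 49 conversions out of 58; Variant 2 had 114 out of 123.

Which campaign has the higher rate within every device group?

Variant 2

Tablet: the static ad 82/139 = 59.0%, Variant 2 78/114 = 68.4% → Variant 2
Mobile: the static ad 238/1004 = 23.7%, Variant 2 410/1157 = 35.4% → Variant 2
Desktop: the static ad 49/58 = 84.5%, Variant 2 114/123 = 92.7% → Variant 2
Variant 2 has the higher rate in all 3 groups.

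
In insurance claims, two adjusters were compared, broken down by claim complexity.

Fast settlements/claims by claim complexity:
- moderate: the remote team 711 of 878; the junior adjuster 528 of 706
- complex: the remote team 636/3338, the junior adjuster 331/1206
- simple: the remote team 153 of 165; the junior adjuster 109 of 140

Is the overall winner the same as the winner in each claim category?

Moderate: the remote team 711/878 = 81.0%, the junior adjuster 528/706 = 74.8% → the remote team
Complex: the remote team 636/3338 = 19.1%, the junior adjuster 331/1206 = 27.4% → the junior adjuster
Simple: the remote team 153/165 = 92.7%, the junior adjuster 109/140 = 77.9% → the remote team
Overall: the remote team 1500/4381 = 34.2%, the junior adjuster 968/2052 = 47.2% → the junior adjuster
Neither sweeps: the remote team wins 2 of 3 groups, the junior adjuster wins 1. The junior adjuster wins overall but not every group — no Simpson reversal.

No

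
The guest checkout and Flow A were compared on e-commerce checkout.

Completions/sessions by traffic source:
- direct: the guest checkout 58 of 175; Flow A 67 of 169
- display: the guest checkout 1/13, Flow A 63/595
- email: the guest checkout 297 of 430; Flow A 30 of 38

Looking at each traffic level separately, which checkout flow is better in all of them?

Direct: the guest checkout 58/175 = 33.1%, Flow A 67/169 = 39.6% → Flow A
Display: the guest checkout 1/13 = 7.7%, Flow A 63/595 = 10.6% → Flow A
Email: the guest checkout 297/430 = 69.1%, Flow A 30/38 = 78.9% → Flow A
Flow A has the higher rate in all 3 groups.

Flow A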